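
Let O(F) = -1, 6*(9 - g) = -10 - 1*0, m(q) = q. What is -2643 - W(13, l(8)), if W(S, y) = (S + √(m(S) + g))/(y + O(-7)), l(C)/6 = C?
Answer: -124234/47 - √213/141 ≈ -2643.4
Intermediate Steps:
l(C) = 6*C
g = 32/3 (g = 9 - (-10 - 1*0)/6 = 9 - (-10 + 0)/6 = 9 - ⅙*(-10) = 9 + 5/3 = 32/3 ≈ 10.667)
W(S, y) = (S + √(32/3 + S))/(-1 + y) (W(S, y) = (S + √(S + 32/3))/(y - 1) = (S + √(32/3 + S))/(-1 + y))
-2643 - W(13, l(8)) = -2643 - (13 + √(96 + 9*13)/3)/(-1 + 6*8) = -2643 - (13 + √(96 + 117)/3)/(-1 + 48) = -2643 - (13 + √213/3)/47 = -2643 - (13/47 + √213/141) = -2643 + (-13/47 - √213/141) = -124234/47 - √213/141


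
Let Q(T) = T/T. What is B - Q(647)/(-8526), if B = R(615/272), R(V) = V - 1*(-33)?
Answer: 40886569/1159536 ≈ 35.261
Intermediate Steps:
Q(T) = 1
R(V) = 33 + V (R(V) = V + 33 = 33 + V)
B = 9591/272 (B = 33 + 615/272 = 9591/272 ≈ 35.261)
B - Q(647)/(-8526) = 9591/272 - 1/(-8526) = 9591/272 - (-1)/8526 = 9591/272 - 1*(-1/8526) = 9591/272 + 1/8526 = 40886569/1159536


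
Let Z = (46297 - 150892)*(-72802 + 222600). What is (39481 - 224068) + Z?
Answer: -15668306397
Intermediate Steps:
Z = -15668121810 (Z = -104595*149798 = -15668121810)
(39481 - 224068) + Z = (39481 - 224068) - 15668121810 = -184587 - 15668121810 = -15668306397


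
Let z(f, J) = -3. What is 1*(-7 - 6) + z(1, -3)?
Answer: -16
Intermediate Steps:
1*(-7 - 6) + z(1, -3) = 1*(-7 - 6) - 3 = 1*(-13) - 3 = -13 - 3 = -16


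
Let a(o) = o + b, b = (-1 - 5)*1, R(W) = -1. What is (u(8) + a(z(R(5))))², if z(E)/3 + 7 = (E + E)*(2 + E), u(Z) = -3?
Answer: 1296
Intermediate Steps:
b = -6 (b = -6*1 = -6)
z(E) = -21 + 6*E*(2 + E) (z(E) = -21 + 3*((E + E)*(2 + E)) = -21 + 3*((2*E)*(2 + E)) = -21 + 3*(2*E*(2 + E)) = -21 + 6*E*(2 + E))
a(o) = -6 + o (a(o) = o - 6 = -6 + o)
(u(8) + a(z(R(5))))² = (-3 + (-6 + (-21 + 6*(-1)² + 12*(-1))))² = (-3 + (-6 + (-21 + 6*1 - 12)))² = (-3 + (-6 + (-21 + 6 - 12)))² = (-3 + (-6 - 27))² = (-3 - 33)² = (-36)² = 1296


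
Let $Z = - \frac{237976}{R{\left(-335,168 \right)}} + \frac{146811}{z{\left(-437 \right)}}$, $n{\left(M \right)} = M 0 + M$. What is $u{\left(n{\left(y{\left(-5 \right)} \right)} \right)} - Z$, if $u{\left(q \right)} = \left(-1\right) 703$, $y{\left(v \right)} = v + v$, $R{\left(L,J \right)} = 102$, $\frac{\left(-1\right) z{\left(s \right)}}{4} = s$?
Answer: $\frac{137832619}{89148} \approx 1546.1$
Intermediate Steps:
$z{\left(s \right)} = - 4 s$
$y{\left(v \right)} = 2 v$
$n{\left(M \right)} = M$ ($n{\left(M \right)} = 0 + M = M$)
$u{\left(q \right)} = -703$
$Z = - \frac{200503663}{89148}$ ($Z = - \frac{237976}{102} + \frac{146811}{\left(-4\right) \left(-437\right)} = \left(-237976\right) \frac{1}{102} + \frac{146811}{1748} = - \frac{118988}{51} + 146811 \cdot \frac{1}{1748} = - \frac{118988}{51} + \frac{146811}{1748} = - \frac{200503663}{89148} \approx -2249.1$)
$u{\left(n{\left(y{\left(-5 \right)} \right)} \right)} - Z = -703 - - \frac{200503663}{89148} = -703 + \frac{200503663}{89148} = \frac{137832619}{89148}$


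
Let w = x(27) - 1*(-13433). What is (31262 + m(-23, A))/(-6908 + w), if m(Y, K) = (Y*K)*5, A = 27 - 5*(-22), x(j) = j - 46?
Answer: 15507/6506 ≈ 2.3835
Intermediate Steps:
x(j) = -46 + j
A = 137 (A = 27 - 1*(-110) = 27 + 110 = 137)
m(Y, K) = 5*K*Y (m(Y, K) = (K*Y)*5 = 5*K*Y)
w = 13414 (w = (-46 + 27) - 1*(-13433) = -19 + 13433 = 13414)
(31262 + m(-23, A))/(-6908 + w) = (31262 + 5*137*(-23))/(-6908 + 13414) = (31262 - 15755)/6506 = 15507*(1/6506) = 15507/6506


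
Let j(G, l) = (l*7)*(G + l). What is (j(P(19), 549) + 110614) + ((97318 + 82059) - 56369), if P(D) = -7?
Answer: 2316528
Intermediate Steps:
j(G, l) = 7*l*(G + l) (j(G, l) = (7*l)*(G + l) = 7*l*(G + l))
(j(P(19), 549) + 110614) + ((97318 + 82059) - 56369) = (7*549*(-7 + 549) + 110614) + ((97318 + 82059) - 56369) = (7*549*542 + 110614) + (179377 - 56369) = (2082906 + 110614) + 123008 = 2193520 + 123008 = 2316528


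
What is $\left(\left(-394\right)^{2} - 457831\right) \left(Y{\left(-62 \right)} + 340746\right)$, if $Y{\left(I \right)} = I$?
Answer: $-103089274980$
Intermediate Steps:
$\left(\left(-394\right)^{2} - 457831\right) \left(Y{\left(-62 \right)} + 340746\right) = \left(\left(-394\right)^{2} - 457831\right) \left(-62 + 340746\right) = \left(155236 - 457831\right) 340684 = \left(-302595\right) 340684 = -103089274980$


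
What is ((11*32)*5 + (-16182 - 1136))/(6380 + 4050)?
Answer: -7779/5215 ≈ -1.4917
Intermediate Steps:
((11*32)*5 + (-16182 - 1136))/(6380 + 4050) = (352*5 - 17318)/10430 = (1760 - 17318)*(1/10430) = -15558*1/10430 = -7779/5215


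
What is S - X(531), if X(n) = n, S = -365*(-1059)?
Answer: 386004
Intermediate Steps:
S = 386535
S - X(531) = 386535 - 1*531 = 386535 - 531 = 386004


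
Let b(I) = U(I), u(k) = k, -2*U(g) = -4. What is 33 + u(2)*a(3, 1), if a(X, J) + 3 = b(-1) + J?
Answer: 33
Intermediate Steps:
U(g) = 2 (U(g) = -½*(-4) = 2)
b(I) = 2
a(X, J) = -1 + J (a(X, J) = -3 + (2 + J) = -1 + J)
33 + u(2)*a(3, 1) = 33 + 2*(-1 + 1) = 33 + 2*0 = 33 + 0 = 33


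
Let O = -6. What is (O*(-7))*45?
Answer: 1890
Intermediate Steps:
(O*(-7))*45 = -6*(-7)*45 = 42*45 = 1890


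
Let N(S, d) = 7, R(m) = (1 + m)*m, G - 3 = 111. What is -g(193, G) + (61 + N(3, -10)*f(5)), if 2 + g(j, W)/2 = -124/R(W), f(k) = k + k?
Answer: 885049/6555 ≈ 135.02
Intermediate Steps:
G = 114 (G = 3 + 111 = 114)
f(k) = 2*k
R(m) = m*(1 + m)
g(j, W) = -4 - 248/(W*(1 + W)) (g(j, W) = -4 + 2*(-124*1/(W*(1 + W))) = -4 + 2*(-124/(W*(1 + W))) = -4 - 248/(W*(1 + W)))
-g(193, G) + (61 + N(3, -10)*f(5)) = -4*(-62 - 1*114*(1 + 114))/(114*(1 + 114)) + (61 + 7*(2*5)) = -4*(-62 - 1*114*115)/(114*115) + (61 + 7*10) = -4*(-62 - 13110)/(114*115) + (61 + 70) = -4*(-13172)/(114*115) + 131 = -1*(-26344/6555) + 131 = 26344/6555 + 131 = 885049/6555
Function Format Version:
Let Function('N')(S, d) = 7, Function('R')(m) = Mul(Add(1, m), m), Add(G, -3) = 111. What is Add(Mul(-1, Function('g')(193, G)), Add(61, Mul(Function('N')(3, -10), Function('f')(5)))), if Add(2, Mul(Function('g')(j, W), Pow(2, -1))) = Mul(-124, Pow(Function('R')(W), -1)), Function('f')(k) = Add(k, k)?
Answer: Rational(885049, 6555) ≈ 135.02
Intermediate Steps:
G = 114 (G = Add(3, 111) = 114)
Function('f')(k) = Mul(2, k)
Function('R')(m) = Mul(m, Add(1, m))
Function('g')(j, W) = Add(-4, Mul(-248, Pow(W, -1), Pow(Add(1, W), -1))) (Function('g')(j, W) = Add(-4, Mul(2, Mul(-124, Pow(Mul(W, Add(1, W)), -1)))) = Add(-4, Mul(2, Mul(-124, Mul(Pow(W, -1), Pow(Add(1, W), -1))))) = Add(-4, Mul(2, Mul(-124, Pow(W, -1), Pow(Add(1, W), -1)))) = Add(-4, Mul(-248, Pow(W, -1), Pow(Add(1, W), -1))))
Add(Mul(-1, Function('g')(193, G)), Add(61, Mul(Function('N')(3, -10), Function('f')(5)))) = Add(Mul(-1, Mul(4, Pow(114, -1), Pow(Add(1, 114), -1), Add(-62, Mul(-1, 114, Add(1, 114))))), Add(61, Mul(7, Mul(2, 5)))) = Add(Mul(-1, Mul(4, Rational(1, 114), Pow(115, -1), Add(-62, Mul(-1, 114, 115)))), Add(61, Mul(7, 10))) = Add(Mul(-1, Mul(4, Rational(1, 114), Rational(1, 115), Add(-62, -13110))), Add(61, 70)) = Add(Mul(-1, Mul(4, Rational(1, 114), Rational(1, 115), -13172)), 131) = Add(Mul(-1, Rational(-26344, 6555)), 131) = Add(Rational(26344, 6555), 131) = Rational(885049, 6555)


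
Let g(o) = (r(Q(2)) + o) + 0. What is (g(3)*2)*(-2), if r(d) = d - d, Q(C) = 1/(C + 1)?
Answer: -12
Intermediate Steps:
Q(C) = 1/(1 + C)
r(d) = 0
g(o) = o (g(o) = (0 + o) + 0 = o + 0 = o)
(g(3)*2)*(-2) = (3*2)*(-2) = 6*(-2) = -12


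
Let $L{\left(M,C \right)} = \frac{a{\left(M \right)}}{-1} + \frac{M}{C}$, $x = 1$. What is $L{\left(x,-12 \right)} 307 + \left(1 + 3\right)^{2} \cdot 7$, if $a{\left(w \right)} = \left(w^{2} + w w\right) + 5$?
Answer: $- \frac{24751}{12} \approx -2062.6$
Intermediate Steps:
$a{\left(w \right)} = 5 + 2 w^{2}$ ($a{\left(w \right)} = \left(w^{2} + w^{2}\right) + 5 = 2 w^{2} + 5 = 5 + 2 w^{2}$)
$L{\left(M,C \right)} = -5 - 2 M^{2} + \frac{M}{C}$ ($L{\left(M,C \right)} = \frac{5 + 2 M^{2}}{-1} + \frac{M}{C} = \left(5 + 2 M^{2}\right) \left(-1\right) + \frac{M}{C} = \left(-5 - 2 M^{2}\right) + \frac{M}{C} = -5 - 2 M^{2} + \frac{M}{C}$)
$L{\left(x,-12 \right)} 307 + \left(1 + 3\right)^{2} \cdot 7 = \left(-5 - 2 \cdot 1^{2} + 1 \frac{1}{-12}\right) 307 + \left(1 + 3\right)^{2} \cdot 7 = \left(-5 - 2 + 1 \left(- \frac{1}{12}\right)\right) 307 + 4^{2} \cdot 7 = \left(-5 - 2 - \frac{1}{12}\right) 307 + 16 \cdot 7 = \left(- \frac{85}{12}\right) 307 + 112 = - \frac{26095}{12} + 112 = - \frac{24751}{12}$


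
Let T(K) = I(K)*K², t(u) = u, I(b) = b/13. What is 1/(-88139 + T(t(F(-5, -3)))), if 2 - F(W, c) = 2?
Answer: -1/88139 ≈ -1.1346e-5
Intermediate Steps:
F(W, c) = 0 (F(W, c) = 2 - 1*2 = 2 - 2 = 0)
I(b) = b/13 (I(b) = b*(1/13) = b/13)
T(K) = K³/13 (T(K) = (K/13)*K² = K³/13)
1/(-88139 + T(t(F(-5, -3)))) = 1/(-88139 + (1/13)*0³) = 1/(-88139 + (1/13)*0) = 1/(-88139 + 0) = 1/(-88139) = -1/88139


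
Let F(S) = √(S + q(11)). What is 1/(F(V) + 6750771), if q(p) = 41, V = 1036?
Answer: 2250257/15190969697788 - √1077/45572909093364 ≈ 1.4813e-7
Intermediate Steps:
F(S) = √(41 + S) (F(S) = √(S + 41) = √(41 + S))
1/(F(V) + 6750771) = 1/(√(41 + 1036) + 6750771) = 1/(√1077 + 6750771) = 1/(6750771 + √1077)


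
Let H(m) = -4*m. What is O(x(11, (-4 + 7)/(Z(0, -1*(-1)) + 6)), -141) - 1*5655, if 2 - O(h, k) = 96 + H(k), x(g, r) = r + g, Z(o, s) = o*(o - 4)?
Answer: -6313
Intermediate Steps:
Z(o, s) = o*(-4 + o)
x(g, r) = g + r
O(h, k) = -94 + 4*k (O(h, k) = 2 - (96 - 4*k) = 2 + (-96 + 4*k) = -94 + 4*k)
O(x(11, (-4 + 7)/(Z(0, -1*(-1)) + 6)), -141) - 1*5655 = (-94 + 4*(-141)) - 1*5655 = (-94 - 564) - 5655 = -658 - 5655 = -6313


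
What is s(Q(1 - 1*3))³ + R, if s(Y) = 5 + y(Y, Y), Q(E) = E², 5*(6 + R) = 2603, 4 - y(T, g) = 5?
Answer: 2893/5 ≈ 578.60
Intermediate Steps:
y(T, g) = -1 (y(T, g) = 4 - 1*5 = 4 - 5 = -1)
R = 2573/5 (R = -6 + (⅕)*2603 = -6 + 2603/5 = 2573/5 ≈ 514.60)
s(Y) = 4 (s(Y) = 5 - 1 = 4)
s(Q(1 - 1*3))³ + R = 4³ + 2573/5 = 64 + 2573/5 = 2893/5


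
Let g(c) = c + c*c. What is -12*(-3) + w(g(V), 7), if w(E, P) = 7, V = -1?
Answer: 43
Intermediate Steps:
g(c) = c + c**2
-12*(-3) + w(g(V), 7) = -12*(-3) + 7 = 36 + 7 = 43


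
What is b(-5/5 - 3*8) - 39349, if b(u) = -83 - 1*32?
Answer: -39464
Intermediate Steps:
b(u) = -115 (b(u) = -83 - 32 = -115)
b(-5/5 - 3*8) - 39349 = -115 - 39349 = -39464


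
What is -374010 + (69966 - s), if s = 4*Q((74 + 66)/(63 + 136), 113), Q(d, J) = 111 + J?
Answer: -304940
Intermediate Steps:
s = 896 (s = 4*(111 + 113) = 4*224 = 896)
-374010 + (69966 - s) = -374010 + (69966 - 1*896) = -374010 + (69966 - 896) = -374010 + 69070 = -304940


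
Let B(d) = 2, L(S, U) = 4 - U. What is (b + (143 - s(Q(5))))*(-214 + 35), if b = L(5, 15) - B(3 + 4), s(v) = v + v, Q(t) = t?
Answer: -21480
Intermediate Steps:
s(v) = 2*v
b = -13 (b = (4 - 1*15) - 1*2 = (4 - 15) - 2 = -11 - 2 = -13)
(b + (143 - s(Q(5))))*(-214 + 35) = (-13 + (143 - 2*5))*(-214 + 35) = (-13 + (143 - 1*10))*(-179) = (-13 + (143 - 10))*(-179) = (-13 + 133)*(-179) = 120*(-179) = -21480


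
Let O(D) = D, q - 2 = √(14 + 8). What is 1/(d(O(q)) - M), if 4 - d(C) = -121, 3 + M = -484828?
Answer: 1/484956 ≈ 2.0620e-6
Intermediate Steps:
q = 2 + √22 (q = 2 + √(14 + 8) = 2 + √22 ≈ 6.6904)
M = -484831 (M = -3 - 484828 = -484831)
d(C) = 125 (d(C) = 4 - 1*(-121) = 4 + 121 = 125)
1/(d(O(q)) - M) = 1/(125 - 1*(-484831)) = 1/(125 + 484831) = 1/484956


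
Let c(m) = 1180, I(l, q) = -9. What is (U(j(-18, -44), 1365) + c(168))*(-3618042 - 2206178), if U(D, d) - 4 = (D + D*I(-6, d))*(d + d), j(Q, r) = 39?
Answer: 4953941750720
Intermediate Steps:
U(D, d) = 4 - 16*D*d (U(D, d) = 4 + (D + D*(-9))*(d + d) = 4 + (D - 9*D)*(2*d) = 4 + (-8*D)*(2*d) = 4 - 16*D*d)
(U(j(-18, -44), 1365) + c(168))*(-3618042 - 2206178) = ((4 - 16*39*1365) + 1180)*(-3618042 - 2206178) = ((4 - 851760) + 1180)*(-5824220) = (-851756 + 1180)*(-5824220) = -850576*(-5824220) = 4953941750720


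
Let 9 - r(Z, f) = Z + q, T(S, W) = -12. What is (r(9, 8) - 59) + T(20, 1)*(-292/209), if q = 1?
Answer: -9036/209 ≈ -43.234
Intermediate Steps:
r(Z, f) = 8 - Z (r(Z, f) = 9 - (Z + 1) = 9 - (1 + Z) = 9 + (-1 - Z) = 8 - Z)
(r(9, 8) - 59) + T(20, 1)*(-292/209) = ((8 - 1*9) - 59) - (-3504)/209 = ((8 - 9) - 59) - (-3504)/209 = (-1 - 59) - 12*(-292/209) = -60 + 3504/209 = -9036/209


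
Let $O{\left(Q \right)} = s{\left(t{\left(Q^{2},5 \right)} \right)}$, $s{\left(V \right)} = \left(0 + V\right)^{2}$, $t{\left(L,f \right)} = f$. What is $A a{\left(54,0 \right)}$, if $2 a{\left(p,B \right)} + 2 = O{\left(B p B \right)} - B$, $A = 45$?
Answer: $\frac{1035}{2} \approx 517.5$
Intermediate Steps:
$s{\left(V \right)} = V^{2}$
$O{\left(Q \right)} = 25$ ($O{\left(Q \right)} = 5^{2} = 25$)
$a{\left(p,B \right)} = \frac{23}{2} - \frac{B}{2}$ ($a{\left(p,B \right)} = -1 + \frac{25 - B}{2} = -1 - \left(- \frac{25}{2} + \frac{B}{2}\right) = \frac{23}{2} - \frac{B}{2}$)
$A a{\left(54,0 \right)} = 45 \left(\frac{23}{2} - 0\right) = 45 \left(\frac{23}{2} + 0\right) = 45 \cdot \frac{23}{2} = \frac{1035}{2}$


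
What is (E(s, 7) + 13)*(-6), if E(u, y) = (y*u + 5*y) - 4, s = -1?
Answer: -222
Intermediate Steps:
E(u, y) = -4 + 5*y + u*y (E(u, y) = (u*y + 5*y) - 4 = (5*y + u*y) - 4 = -4 + 5*y + u*y)
(E(s, 7) + 13)*(-6) = ((-4 + 5*7 - 1*7) + 13)*(-6) = ((-4 + 35 - 7) + 13)*(-6) = (24 + 13)*(-6) = 37*(-6) = -222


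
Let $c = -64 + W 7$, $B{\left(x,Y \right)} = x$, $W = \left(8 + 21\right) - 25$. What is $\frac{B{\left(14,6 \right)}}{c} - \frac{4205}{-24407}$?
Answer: $- \frac{95159}{439326} \approx -0.2166$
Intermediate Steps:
$W = 4$ ($W = 29 - 25 = 4$)
$c = -36$ ($c = -64 + 4 \cdot 7 = -64 + 28 = -36$)
$\frac{B{\left(14,6 \right)}}{c} - \frac{4205}{-24407} = \frac{14}{-36} - \frac{4205}{-24407} = 14 \left(- \frac{1}{36}\right) - - \frac{4205}{24407} = - \frac{7}{18} + \frac{4205}{24407} = - \frac{95159}{439326}$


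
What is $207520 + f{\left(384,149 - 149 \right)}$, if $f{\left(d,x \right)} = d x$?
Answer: $207520$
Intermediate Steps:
$207520 + f{\left(384,149 - 149 \right)} = 207520 + 384 \left(149 - 149\right) = 207520 + 384 \cdot 0 = 207520 + 0 = 207520$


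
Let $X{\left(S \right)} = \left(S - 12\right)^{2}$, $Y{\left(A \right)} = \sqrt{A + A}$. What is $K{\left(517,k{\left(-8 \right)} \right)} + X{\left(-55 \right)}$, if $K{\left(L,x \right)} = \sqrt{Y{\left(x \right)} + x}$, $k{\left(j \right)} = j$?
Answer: $4489 + 2 \sqrt{-2 + i} \approx 4489.7 + 2.9107 i$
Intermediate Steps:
$Y{\left(A \right)} = \sqrt{2} \sqrt{A}$ ($Y{\left(A \right)} = \sqrt{2 A} = \sqrt{2} \sqrt{A}$)
$X{\left(S \right)} = \left(-12 + S\right)^{2}$
$K{\left(L,x \right)} = \sqrt{x + \sqrt{2} \sqrt{x}}$ ($K{\left(L,x \right)} = \sqrt{\sqrt{2} \sqrt{x} + x} = \sqrt{x + \sqrt{2} \sqrt{x}}$)
$K{\left(517,k{\left(-8 \right)} \right)} + X{\left(-55 \right)} = \sqrt{-8 + \sqrt{2} \sqrt{-8}} + \left(-12 - 55\right)^{2} = \sqrt{-8 + \sqrt{2} \cdot 2 i \sqrt{2}} + \left(-67\right)^{2} = \sqrt{-8 + 4 i} + 4489 = 4489 + \sqrt{-8 + 4 i}$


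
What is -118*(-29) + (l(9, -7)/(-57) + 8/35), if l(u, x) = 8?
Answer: 6827066/1995 ≈ 3422.1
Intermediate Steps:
-118*(-29) + (l(9, -7)/(-57) + 8/35) = -118*(-29) + (8/(-57) + 8/35) = 3422 + (8*(-1/57) + 8*(1/35)) = 3422 + (-8/57 + 8/35) = 3422 + 176/1995 = 6827066/1995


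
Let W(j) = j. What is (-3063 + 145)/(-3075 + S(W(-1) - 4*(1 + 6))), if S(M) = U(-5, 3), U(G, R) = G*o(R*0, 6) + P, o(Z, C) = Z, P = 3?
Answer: 1459/1536 ≈ 0.94987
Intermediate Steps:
U(G, R) = 3 (U(G, R) = G*(R*0) + 3 = G*0 + 3 = 0 + 3 = 3)
S(M) = 3
(-3063 + 145)/(-3075 + S(W(-1) - 4*(1 + 6))) = (-3063 + 145)/(-3075 + 3) = -2918/(-3072) = -2918*(-1/3072) = 1459/1536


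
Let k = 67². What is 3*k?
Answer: 13467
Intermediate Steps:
k = 4489
3*k = 3*4489 = 13467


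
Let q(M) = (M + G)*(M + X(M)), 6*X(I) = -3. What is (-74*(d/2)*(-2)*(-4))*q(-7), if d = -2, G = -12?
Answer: 84360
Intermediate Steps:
X(I) = -1/2 (X(I) = (1/6)*(-3) = -1/2)
q(M) = (-12 + M)*(-1/2 + M) (q(M) = (M - 12)*(M - 1/2) = (-12 + M)*(-1/2 + M))
(-74*(d/2)*(-2)*(-4))*q(-7) = (-74*-2/2*(-2)*(-4))*(6 + (-7)**2 - 25/2*(-7)) = (-74*-2*1/2*(-2)*(-4))*(6 + 49 + 175/2) = -74*(-1*(-2))*(-4)*(285/2) = -148*(-4)*(285/2) = -74*(-8)*(285/2) = 592*(285/2) = 84360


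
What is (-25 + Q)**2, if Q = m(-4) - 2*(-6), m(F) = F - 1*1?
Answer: 324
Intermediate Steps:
m(F) = -1 + F (m(F) = F - 1 = -1 + F)
Q = 7 (Q = (-1 - 4) - 2*(-6) = -5 + 12 = 7)
(-25 + Q)**2 = (-25 + 7)**2 = (-18)**2 = 324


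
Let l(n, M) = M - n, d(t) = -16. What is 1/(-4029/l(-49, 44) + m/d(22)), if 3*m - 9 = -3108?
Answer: 496/10535 ≈ 0.047081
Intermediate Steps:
m = -1033 (m = 3 + (⅓)*(-3108) = 3 - 1036 = -1033)
1/(-4029/l(-49, 44) + m/d(22)) = 1/(-4029/(44 - 1*(-49)) - 1033/(-16)) = 1/(-4029/(44 + 49) - 1033*(-1/16)) = 1/(-4029/93 + 1033/16) = 1/(-4029*1/93 + 1033/16) = 1/(-1343/31 + 1033/16) = 1/(10535/496) = 496/10535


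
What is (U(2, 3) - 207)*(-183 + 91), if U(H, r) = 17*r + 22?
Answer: 12328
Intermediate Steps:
U(H, r) = 22 + 17*r
(U(2, 3) - 207)*(-183 + 91) = ((22 + 17*3) - 207)*(-183 + 91) = ((22 + 51) - 207)*(-92) = (73 - 207)*(-92) = -134*(-92) = 12328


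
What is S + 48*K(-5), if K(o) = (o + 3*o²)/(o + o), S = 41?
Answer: -295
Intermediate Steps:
K(o) = (o + 3*o²)/(2*o) (K(o) = (o + 3*o²)/((2*o)) = (o + 3*o²)*(1/(2*o)) = (o + 3*o²)/(2*o))
S + 48*K(-5) = 41 + 48*(½ + (3/2)*(-5)) = 41 + 48*(½ - 15/2) = 41 + 48*(-7) = 41 - 336 = -295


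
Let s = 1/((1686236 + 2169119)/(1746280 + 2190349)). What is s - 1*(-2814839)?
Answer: 10852207549474/3855355 ≈ 2.8148e+6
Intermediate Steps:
s = 3936629/3855355 (s = 1/(3855355/3936629) = 3936629/3855355 ≈ 1.0211)
s - 1*(-2814839) = 3936629/3855355 - 1*(-2814839) = 3936629/3855355 + 2814839 = 10852207549474/3855355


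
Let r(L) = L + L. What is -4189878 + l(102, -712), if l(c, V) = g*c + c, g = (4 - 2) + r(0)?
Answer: -4189572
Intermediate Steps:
r(L) = 2*L
g = 2 (g = (4 - 2) + 2*0 = 2 + 0 = 2)
l(c, V) = 3*c (l(c, V) = 2*c + c = 3*c)
-4189878 + l(102, -712) = -4189878 + 3*102 = -4189878 + 306 = -4189572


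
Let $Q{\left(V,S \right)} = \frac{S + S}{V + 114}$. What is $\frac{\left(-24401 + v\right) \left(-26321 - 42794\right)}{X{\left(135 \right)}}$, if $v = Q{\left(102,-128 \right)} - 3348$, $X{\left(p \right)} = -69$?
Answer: $- \frac{2251511275}{81} \approx -2.7796 \cdot 10^{7}$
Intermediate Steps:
$Q{\left(V,S \right)} = \frac{2 S}{114 + V}$
$v = - \frac{90428}{27}$ ($v = 2 \left(-128\right) \frac{1}{114 + 102} - 3348 = 2 \left(-128\right) \frac{1}{216} - 3348 = - \frac{32}{27} - 3348 = - \frac{90428}{27} \approx -3349.2$)
$\frac{\left(-24401 + v\right) \left(-26321 - 42794\right)}{X{\left(135 \right)}} = \frac{\left(-24401 - \frac{90428}{27}\right) \left(-26321 - 42794\right)}{-69} = \left(- \frac{749255}{27}\right) \left(-69115\right) \left(- \frac{1}{69}\right) = \frac{51784759325}{27} \left(- \frac{1}{69}\right) = - \frac{2251511275}{81}$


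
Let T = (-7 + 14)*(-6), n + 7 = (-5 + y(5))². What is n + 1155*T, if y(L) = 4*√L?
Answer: -48412 - 40*√5 ≈ -48501.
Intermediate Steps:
n = -7 + (-5 + 4*√5)² ≈ 8.5573
T = -42 (T = 7*(-6) = -42)
n + 1155*T = (98 - 40*√5) + 1155*(-42) = (98 - 40*√5) - 48510 = -48412 - 40*√5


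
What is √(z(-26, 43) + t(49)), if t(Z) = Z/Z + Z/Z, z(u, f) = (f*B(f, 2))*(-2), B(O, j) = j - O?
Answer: 42*√2 ≈ 59.397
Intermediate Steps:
z(u, f) = -2*f*(2 - f) (z(u, f) = (f*(2 - f))*(-2) = -2*f*(2 - f))
t(Z) = 2 (t(Z) = 1 + 1 = 2)
√(z(-26, 43) + t(49)) = √(2*43*(-2 + 43) + 2) = √(2*43*41 + 2) = √(3526 + 2) = √3528 = 42*√2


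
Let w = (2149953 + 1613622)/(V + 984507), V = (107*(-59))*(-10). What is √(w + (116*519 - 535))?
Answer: 4*√4093328316227171/1047637 ≈ 244.28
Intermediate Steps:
V = 63130 (V = -6313*(-10) = 63130)
w = 3763575/1047637 (w = (2149953 + 1613622)/(63130 + 984507) = 3763575/1047637 ≈ 3.5924)
√(w + (116*519 - 535)) = √(3763575/1047637 + (116*519 - 535)) = √(3763575/1047637 + (60204 - 535)) = √(3763575/1047637 + 59669) = √(62515215728/1047637) = 4*√4093328316227171/1047637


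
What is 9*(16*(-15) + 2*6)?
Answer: -2052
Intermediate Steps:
9*(16*(-15) + 2*6) = 9*(-240 + 12) = 9*(-228) = -2052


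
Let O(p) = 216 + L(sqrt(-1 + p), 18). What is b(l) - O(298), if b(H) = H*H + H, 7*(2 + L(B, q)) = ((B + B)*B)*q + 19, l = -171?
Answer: 191281/7 ≈ 27326.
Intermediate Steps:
L(B, q) = 5/7 + 2*q*B**2/7 (L(B, q) = -2 + (((B + B)*B)*q + 19)/7 = -2 + (((2*B)*B)*q + 19)/7 = -2 + ((2*B**2)*q + 19)/7 = -2 + (2*q*B**2 + 19)/7 = -2 + (19 + 2*q*B**2)/7 = -2 + (19/7 + 2*q*B**2/7) = 5/7 + 2*q*B**2/7)
b(H) = H + H**2 (b(H) = H**2 + H = H + H**2)
O(p) = 1481/7 + 36*p/7 (O(p) = 216 + (5/7 + (2/7)*18*(sqrt(-1 + p))**2) = 216 + (5/7 + (2/7)*18*(-1 + p)) = 216 + (5/7 + (-36/7 + 36*p/7)) = 216 + (-31/7 + 36*p/7) = 1481/7 + 36*p/7)
b(l) - O(298) = -171*(1 - 171) - (1481/7 + (36/7)*298) = -171*(-170) - (1481/7 + 10728/7) = 29070 - 1*12209/7 = 29070 - 12209/7 = 191281/7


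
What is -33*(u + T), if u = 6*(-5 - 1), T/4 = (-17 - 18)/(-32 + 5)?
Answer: 9152/9 ≈ 1016.9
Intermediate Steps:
T = 140/27 (T = 4*((-17 - 18)/(-32 + 5)) = 4*(-35/(-27)) = 4*(-35*(-1/27)) = 4*(35/27) = 140/27 ≈ 5.1852)
u = -36 (u = 6*(-6) = -36)
-33*(u + T) = -33*(-36 + 140/27) = -33*(-832)/27 = -1*(-9152/9) = 9152/9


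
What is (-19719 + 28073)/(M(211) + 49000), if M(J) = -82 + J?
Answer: 8354/49129 ≈ 0.17004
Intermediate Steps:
(-19719 + 28073)/(M(211) + 49000) = (-19719 + 28073)/((-82 + 211) + 49000) = 8354/(129 + 49000) = 8354/49129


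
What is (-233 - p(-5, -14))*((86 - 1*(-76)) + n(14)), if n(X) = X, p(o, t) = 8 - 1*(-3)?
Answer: -42944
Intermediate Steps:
p(o, t) = 11 (p(o, t) = 8 + 3 = 11)
(-233 - p(-5, -14))*((86 - 1*(-76)) + n(14)) = (-233 - 1*11)*((86 - 1*(-76)) + 14) = (-233 - 11)*((86 + 76) + 14) = -244*(162 + 14) = -244*176 = -42944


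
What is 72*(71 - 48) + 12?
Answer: 1668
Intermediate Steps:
72*(71 - 48) + 12 = 72*23 + 12 = 1656 + 12 = 1668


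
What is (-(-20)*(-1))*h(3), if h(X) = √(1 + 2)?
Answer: -20*√3 ≈ -34.641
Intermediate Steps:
h(X) = √3
(-(-20)*(-1))*h(3) = (-(-20)*(-1))*√3 = (-5*4)*√3 = -20*√3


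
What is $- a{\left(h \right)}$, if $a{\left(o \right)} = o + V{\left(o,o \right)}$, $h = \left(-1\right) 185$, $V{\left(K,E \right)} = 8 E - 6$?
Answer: $1671$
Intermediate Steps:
$V{\left(K,E \right)} = -6 + 8 E$
$h = -185$
$a{\left(o \right)} = -6 + 9 o$ ($a{\left(o \right)} = o + \left(-6 + 8 o\right) = -6 + 9 o$)
$- a{\left(h \right)} = - (-6 + 9 \left(-185\right)) = - (-6 - 1665) = \left(-1\right) \left(-1671\right) = 1671$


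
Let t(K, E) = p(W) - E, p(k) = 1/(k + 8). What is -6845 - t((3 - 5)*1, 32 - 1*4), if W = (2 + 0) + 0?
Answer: -68171/10 ≈ -6817.1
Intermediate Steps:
W = 2 (W = 2 + 0 = 2)
p(k) = 1/(8 + k)
t(K, E) = ⅒ - E (t(K, E) = 1/(8 + 2) - E = 1/10 - E = ⅒ - E)
-6845 - t((3 - 5)*1, 32 - 1*4) = -6845 - (⅒ - (32 - 1*4)) = -6845 - (⅒ - (32 - 4)) = -6845 - (⅒ - 1*28) = -6845 - (⅒ - 28) = -6845 - 1*(-279/10) = -6845 + 279/10 = -68171/10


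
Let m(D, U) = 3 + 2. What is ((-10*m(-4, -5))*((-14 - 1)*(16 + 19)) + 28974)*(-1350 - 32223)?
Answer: -1854035352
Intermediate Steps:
m(D, U) = 5
((-10*m(-4, -5))*((-14 - 1)*(16 + 19)) + 28974)*(-1350 - 32223) = ((-10*5)*((-14 - 1)*(16 + 19)) + 28974)*(-1350 - 32223) = (-(-750)*35 + 28974)*(-33573) = (-50*(-525) + 28974)*(-33573) = (26250 + 28974)*(-33573) = 55224*(-33573) = -1854035352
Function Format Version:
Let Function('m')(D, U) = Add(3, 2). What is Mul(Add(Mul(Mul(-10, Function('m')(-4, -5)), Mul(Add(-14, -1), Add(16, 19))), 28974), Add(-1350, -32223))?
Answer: -1854035352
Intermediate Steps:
Function('m')(D, U) = 5
Mul(Add(Mul(Mul(-10, Function('m')(-4, -5)), Mul(Add(-14, -1), Add(16, 19))), 28974), Add(-1350, -32223)) = Mul(Add(Mul(Mul(-10, 5), Mul(Add(-14, -1), Add(16, 19))), 28974), Add(-1350, -32223)) = Mul(Add(Mul(-50, Mul(-15, 35)), 28974), -33573) = Mul(Add(Mul(-50, -525), 28974), -33573) = Mul(Add(26250, 28974), -33573) = Mul(55224, -33573) = -1854035352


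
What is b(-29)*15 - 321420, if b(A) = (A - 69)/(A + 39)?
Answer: -321567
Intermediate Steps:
b(A) = (-69 + A)/(39 + A)
b(-29)*15 - 321420 = ((-69 - 29)/(39 - 29))*15 - 321420 = (-98/10)*15 - 321420 = ((⅒)*(-98))*15 - 321420 = -49/5*15 - 321420 = -147 - 321420 = -321567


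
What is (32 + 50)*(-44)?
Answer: -3608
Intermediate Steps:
(32 + 50)*(-44) = 82*(-44) = -3608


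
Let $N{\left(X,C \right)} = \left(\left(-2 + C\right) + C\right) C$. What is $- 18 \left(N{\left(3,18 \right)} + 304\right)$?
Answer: $-16488$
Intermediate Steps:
$N{\left(X,C \right)} = C \left(-2 + 2 C\right)$ ($N{\left(X,C \right)} = \left(-2 + 2 C\right) C = C \left(-2 + 2 C\right)$)
$- 18 \left(N{\left(3,18 \right)} + 304\right) = - 18 \left(2 \cdot 18 \left(-1 + 18\right) + 304\right) = - 18 \left(2 \cdot 18 \cdot 17 + 304\right) = - 18 \left(612 + 304\right) = \left(-18\right) 916 = -16488$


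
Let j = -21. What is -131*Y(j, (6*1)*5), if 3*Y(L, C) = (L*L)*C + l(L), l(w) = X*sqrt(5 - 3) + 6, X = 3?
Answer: -577972 - 131*sqrt(2) ≈ -5.7816e+5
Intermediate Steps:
l(w) = 6 + 3*sqrt(2) (l(w) = 3*sqrt(5 - 3) + 6 = 3*sqrt(2) + 6 = 6 + 3*sqrt(2))
Y(L, C) = 2 + sqrt(2) + C*L**2/3 (Y(L, C) = ((L*L)*C + (6 + 3*sqrt(2)))/3 = (L**2*C + (6 + 3*sqrt(2)))/3 = (C*L**2 + (6 + 3*sqrt(2)))/3 = (6 + 3*sqrt(2) + C*L**2)/3 = 2 + sqrt(2) + C*L**2/3)
-131*Y(j, (6*1)*5) = -131*(2 + sqrt(2) + (1/3)*((6*1)*5)*(-21)**2) = -131*(2 + sqrt(2) + (1/3)*(6*5)*441) = -131*(2 + sqrt(2) + (1/3)*30*441) = -131*(2 + sqrt(2) + 4410) = -131*(4412 + sqrt(2)) = -577972 - 131*sqrt(2)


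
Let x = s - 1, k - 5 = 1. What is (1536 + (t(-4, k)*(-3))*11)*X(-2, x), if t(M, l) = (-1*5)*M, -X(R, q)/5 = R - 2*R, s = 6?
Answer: -8760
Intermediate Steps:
k = 6 (k = 5 + 1 = 6)
x = 5 (x = 6 - 1 = 5)
X(R, q) = 5*R (X(R, q) = -5*(R - 2*R) = -(-5)*R = 5*R)
t(M, l) = -5*M
(1536 + (t(-4, k)*(-3))*11)*X(-2, x) = (1536 + (-5*(-4)*(-3))*11)*(5*(-2)) = (1536 + (20*(-3))*11)*(-10) = (1536 - 60*11)*(-10) = (1536 - 660)*(-10) = 876*(-10) = -8760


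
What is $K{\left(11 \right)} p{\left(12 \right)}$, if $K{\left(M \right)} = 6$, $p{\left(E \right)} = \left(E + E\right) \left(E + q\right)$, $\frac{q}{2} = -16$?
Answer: $-2880$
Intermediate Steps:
$q = -32$ ($q = 2 \left(-16\right) = -32$)
$p{\left(E \right)} = 2 E \left(-32 + E\right)$ ($p{\left(E \right)} = \left(E + E\right) \left(E - 32\right) = 2 E \left(-32 + E\right)$)
$K{\left(11 \right)} p{\left(12 \right)} = 6 \cdot 2 \cdot 12 \left(-32 + 12\right) = 6 \cdot 2 \cdot 12 \left(-20\right) = 6 \left(-480\right) = -2880$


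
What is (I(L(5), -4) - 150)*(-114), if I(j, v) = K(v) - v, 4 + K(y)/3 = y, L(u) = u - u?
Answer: 19380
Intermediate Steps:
L(u) = 0
K(y) = -12 + 3*y
I(j, v) = -12 + 2*v (I(j, v) = (-12 + 3*v) - v = -12 + 2*v)
(I(L(5), -4) - 150)*(-114) = ((-12 + 2*(-4)) - 150)*(-114) = ((-12 - 8) - 150)*(-114) = (-20 - 150)*(-114) = -170*(-114) = 19380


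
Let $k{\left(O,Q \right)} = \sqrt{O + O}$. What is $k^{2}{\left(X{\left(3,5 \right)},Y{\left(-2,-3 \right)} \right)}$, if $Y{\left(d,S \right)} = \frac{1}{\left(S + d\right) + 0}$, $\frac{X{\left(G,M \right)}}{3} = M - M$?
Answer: $0$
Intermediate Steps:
$X{\left(G,M \right)} = 0$ ($X{\left(G,M \right)} = 3 \left(M - M\right) = 3 \cdot 0 = 0$)
$Y{\left(d,S \right)} = \frac{1}{S + d}$
$k{\left(O,Q \right)} = \sqrt{2} \sqrt{O}$ ($k{\left(O,Q \right)} = \sqrt{2 O} = \sqrt{2} \sqrt{O}$)
$k^{2}{\left(X{\left(3,5 \right)},Y{\left(-2,-3 \right)} \right)} = \left(\sqrt{2} \sqrt{0}\right)^{2} = \left(\sqrt{2} \cdot 0\right)^{2} = 0^{2} = 0$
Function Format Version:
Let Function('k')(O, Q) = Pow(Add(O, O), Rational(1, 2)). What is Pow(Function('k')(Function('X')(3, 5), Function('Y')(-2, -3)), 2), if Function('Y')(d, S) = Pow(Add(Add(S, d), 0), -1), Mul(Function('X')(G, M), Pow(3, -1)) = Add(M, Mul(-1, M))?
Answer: 0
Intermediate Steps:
Function('X')(G, M) = 0 (Function('X')(G, M) = Mul(3, Add(M, Mul(-1, M))) = Mul(3, 0) = 0)
Function('Y')(d, S) = Pow(Add(S, d), -1)
Function('k')(O, Q) = Mul(Pow(2, Rational(1, 2)), Pow(O, Rational(1, 2))) (Function('k')(O, Q) = Pow(Mul(2, O), Rational(1, 2)) = Mul(Pow(2, Rational(1, 2)), Pow(O, Rational(1, 2))))
Pow(Function('k')(Function('X')(3, 5), Function('Y')(-2, -3)), 2) = Pow(Mul(Pow(2, Rational(1, 2)), Pow(0, Rational(1, 2))), 2) = Pow(Mul(Pow(2, Rational(1, 2)), 0), 2) = Pow(0, 2) = 0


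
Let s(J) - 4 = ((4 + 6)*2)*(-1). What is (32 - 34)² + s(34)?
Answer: -12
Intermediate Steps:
s(J) = -16 (s(J) = 4 + ((4 + 6)*2)*(-1) = 4 + (10*2)*(-1) = 4 + 20*(-1) = 4 - 20 = -16)
(32 - 34)² + s(34) = (32 - 34)² - 16 = (-2)² - 16 = 4 - 16 = -12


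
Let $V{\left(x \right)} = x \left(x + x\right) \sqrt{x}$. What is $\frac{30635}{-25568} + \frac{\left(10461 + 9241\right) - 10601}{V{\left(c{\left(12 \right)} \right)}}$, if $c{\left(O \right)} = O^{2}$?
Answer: $- \frac{469163821}{397633536} \approx -1.1799$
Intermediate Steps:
$V{\left(x \right)} = 2 x^{\frac{5}{2}}$ ($V{\left(x \right)} = x 2 x \sqrt{x} = 2 x^{2} \sqrt{x} = 2 x^{\frac{5}{2}}$)
$\frac{30635}{-25568} + \frac{\left(10461 + 9241\right) - 10601}{V{\left(c{\left(12 \right)} \right)}} = \frac{30635}{-25568} + \frac{\left(10461 + 9241\right) - 10601}{2 \left(12^{2}\right)^{\frac{5}{2}}} = 30635 \left(- \frac{1}{25568}\right) + \frac{19702 - 10601}{2 \cdot 144^{\frac{5}{2}}} = - \frac{30635}{25568} + \frac{9101}{2 \cdot 248832} = - \frac{30635}{25568} + \frac{9101}{497664} = - \frac{469163821}{397633536}$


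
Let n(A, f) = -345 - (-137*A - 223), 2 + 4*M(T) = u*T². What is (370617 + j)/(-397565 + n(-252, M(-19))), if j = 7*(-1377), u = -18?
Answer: -360978/432211 ≈ -0.83519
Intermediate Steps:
M(T) = -½ - 9*T²/2 (M(T) = -½ + (-18*T²)/4 = -½ - 9*T²/2)
n(A, f) = -122 + 137*A (n(A, f) = -345 - (-223 - 137*A) = -345 + (223 + 137*A) = -122 + 137*A)
j = -9639
(370617 + j)/(-397565 + n(-252, M(-19))) = (370617 - 9639)/(-397565 + (-122 + 137*(-252))) = 360978/(-397565 + (-122 - 34524)) = 360978/(-397565 - 34646) = 360978/(-432211) = 360978*(-1/432211) = -360978/432211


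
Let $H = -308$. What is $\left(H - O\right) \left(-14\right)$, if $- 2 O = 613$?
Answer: $21$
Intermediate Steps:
$O = - \frac{613}{2}$ ($O = \left(- \frac{1}{2}\right) 613 = - \frac{613}{2} \approx -306.5$)
$\left(H - O\right) \left(-14\right) = \left(-308 - - \frac{613}{2}\right) \left(-14\right) = \left(-308 + \frac{613}{2}\right) \left(-14\right) = \left(- \frac{3}{2}\right) \left(-14\right) = 21$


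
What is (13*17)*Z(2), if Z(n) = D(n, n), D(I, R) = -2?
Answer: -442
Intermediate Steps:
Z(n) = -2
(13*17)*Z(2) = (13*17)*(-2) = 221*(-2) = -442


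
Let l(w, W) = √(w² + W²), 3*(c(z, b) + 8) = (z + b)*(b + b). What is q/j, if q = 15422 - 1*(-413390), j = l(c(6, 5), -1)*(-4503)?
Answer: -5428*√7405/140695 ≈ -3.3199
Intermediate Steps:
c(z, b) = -8 + 2*b*(b + z)/3 (c(z, b) = -8 + ((z + b)*(b + b))/3 = -8 + ((b + z)*(2*b))/3 = -8 + (2*b*(b + z))/3 = -8 + 2*b*(b + z)/3)
l(w, W) = √(W² + w²)
j = -1501*√7405 (j = √((-1)² + (-8 + (⅔)*5² + (⅔)*5*6)²)*(-4503) = √(1 + (-8 + (⅔)*25 + 20)²)*(-4503) = √(1 + (-8 + 50/3 + 20)²)*(-4503) = √(1 + (86/3)²)*(-4503) = √(1 + 7396/9)*(-4503) = √(7405/9)*(-4503) = (√7405/3)*(-4503) = -1501*√7405 ≈ -1.2916e+5)
q = 428812 (q = 15422 + 413390 = 428812)
q/j = 428812/((-1501*√7405)) = 428812*(-√7405/11114905) = -5428*√7405/140695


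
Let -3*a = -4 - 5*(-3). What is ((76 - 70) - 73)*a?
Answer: 737/3 ≈ 245.67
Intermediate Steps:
a = -11/3 (a = -(-4 - 5*(-3))/3 = -(-4 + 15)/3 = -1/3*11 = -11/3 ≈ -3.6667)
((76 - 70) - 73)*a = ((76 - 70) - 73)*(-11/3) = (6 - 73)*(-11/3) = -67*(-11/3) = 737/3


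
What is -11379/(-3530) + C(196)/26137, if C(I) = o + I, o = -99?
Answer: 297755333/92263610 ≈ 3.2272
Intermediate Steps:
C(I) = -99 + I
-11379/(-3530) + C(196)/26137 = -11379/(-3530) + (-99 + 196)/26137 = -11379*(-1/3530) + 97*(1/26137) = 11379/3530 + 97/26137 = 297755333/92263610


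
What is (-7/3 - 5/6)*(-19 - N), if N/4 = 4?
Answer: 665/6 ≈ 110.83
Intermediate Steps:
N = 16 (N = 4*4 = 16)
(-7/3 - 5/6)*(-19 - N) = (-7/3 - 5/6)*(-19 - 1*16) = (-7*⅓ - 5*⅙)*(-19 - 16) = (-7/3 - ⅚)*(-35) = -19/6*(-35) = 665/6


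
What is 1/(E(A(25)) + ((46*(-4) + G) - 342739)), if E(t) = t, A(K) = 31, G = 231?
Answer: -1/342661 ≈ -2.9183e-6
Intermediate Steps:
1/(E(A(25)) + ((46*(-4) + G) - 342739)) = 1/(31 + ((46*(-4) + 231) - 342739)) = 1/(31 + ((-184 + 231) - 342739)) = 1/(31 + (47 - 342739)) = 1/(31 - 342692) = 1/(-342661) = -1/342661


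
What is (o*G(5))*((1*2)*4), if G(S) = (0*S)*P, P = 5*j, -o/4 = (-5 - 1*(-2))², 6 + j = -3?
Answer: 0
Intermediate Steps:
j = -9 (j = -6 - 3 = -9)
o = -36 (o = -4*(-5 - 1*(-2))² = -4*(-5 + 2)² = -4*(-3)² = -4*9 = -36)
P = -45 (P = 5*(-9) = -45)
G(S) = 0 (G(S) = (0*S)*(-45) = 0*(-45) = 0)
(o*G(5))*((1*2)*4) = (-36*0)*((1*2)*4) = 0*(2*4) = 0*8 = 0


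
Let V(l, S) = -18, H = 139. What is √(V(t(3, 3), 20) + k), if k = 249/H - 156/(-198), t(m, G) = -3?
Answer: I*√324461445/4587 ≈ 3.9269*I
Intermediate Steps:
k = 11831/4587 (k = 249/139 - 156/(-198) = 249*(1/139) - 156*(-1/198) = 249/139 + 26/33 = 11831/4587 ≈ 2.5792)
√(V(t(3, 3), 20) + k) = √(-18 + 11831/4587) = √(-70735/4587) = I*√324461445/4587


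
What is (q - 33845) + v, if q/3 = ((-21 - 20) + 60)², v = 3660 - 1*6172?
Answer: -35274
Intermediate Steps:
v = -2512 (v = 3660 - 6172 = -2512)
q = 1083 (q = 3*((-21 - 20) + 60)² = 3*(-41 + 60)² = 3*19² = 3*361 = 1083)
(q - 33845) + v = (1083 - 33845) - 2512 = -32762 - 2512 = -35274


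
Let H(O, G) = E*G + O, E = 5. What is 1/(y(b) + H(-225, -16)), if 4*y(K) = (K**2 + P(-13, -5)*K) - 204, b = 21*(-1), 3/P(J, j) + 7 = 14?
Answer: -1/248 ≈ -0.0040323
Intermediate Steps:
H(O, G) = O + 5*G (H(O, G) = 5*G + O = O + 5*G)
P(J, j) = 3/7 (P(J, j) = 3/(-7 + 14) = 3/7)
b = -21
y(K) = -51 + K**2/4 + 3*K/28 (y(K) = ((K**2 + 3*K/7) - 204)/4 = (-204 + K**2 + 3*K/7)/4 = -51 + K**2/4 + 3*K/28)
1/(y(b) + H(-225, -16)) = 1/((-51 + (1/4)*(-21)**2 + (3/28)*(-21)) + (-225 + 5*(-16))) = 1/((-51 + (1/4)*441 - 9/4) + (-225 - 80)) = 1/((-51 + 441/4 - 9/4) - 305) = 1/(57 - 305) = 1/(-248) = -1/248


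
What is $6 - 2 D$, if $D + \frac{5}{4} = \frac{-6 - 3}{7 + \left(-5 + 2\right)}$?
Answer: $13$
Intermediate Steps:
$D = - \frac{7}{2}$ ($D = - \frac{5}{4} + \frac{-6 - 3}{7 + \left(-5 + 2\right)} = - \frac{5}{4} - \frac{9}{7 - 3} = - \frac{5}{4} - \frac{9}{4} = - \frac{7}{2} \approx -3.5$)
$6 - 2 D = 6 - -7 = 6 + 7 = 13$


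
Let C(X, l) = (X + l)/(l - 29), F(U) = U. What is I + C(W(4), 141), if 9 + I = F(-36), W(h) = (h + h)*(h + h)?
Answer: -4835/112 ≈ -43.170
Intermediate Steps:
W(h) = 4*h**2 (W(h) = (2*h)*(2*h) = 4*h**2)
I = -45 (I = -9 - 36 = -45)
C(X, l) = (X + l)/(-29 + l)
I + C(W(4), 141) = -45 + (4*4**2 + 141)/(-29 + 141) = -45 + (4*16 + 141)/112 = -45 + (64 + 141)/112 = -45 + (1/112)*205 = -45 + 205/112 = -4835/112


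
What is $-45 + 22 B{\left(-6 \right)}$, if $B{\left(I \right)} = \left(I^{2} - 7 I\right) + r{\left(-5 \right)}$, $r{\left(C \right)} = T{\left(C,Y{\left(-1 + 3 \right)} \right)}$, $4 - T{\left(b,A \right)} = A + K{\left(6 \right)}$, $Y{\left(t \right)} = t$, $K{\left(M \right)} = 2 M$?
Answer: $1451$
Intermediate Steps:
$T{\left(b,A \right)} = -8 - A$ ($T{\left(b,A \right)} = 4 - \left(A + 2 \cdot 6\right) = 4 - \left(A + 12\right) = 4 - \left(12 + A\right) = -8 - A$)
$r{\left(C \right)} = -10$ ($r{\left(C \right)} = -8 - \left(-1 + 3\right) = -8 - 2 = -10$)
$B{\left(I \right)} = -10 + I^{2} - 7 I$ ($B{\left(I \right)} = \left(I^{2} - 7 I\right) - 10 = -10 + I^{2} - 7 I$)
$-45 + 22 B{\left(-6 \right)} = -45 + 22 \left(-10 + \left(-6\right)^{2} - -42\right) = -45 + 22 \left(-10 + 36 + 42\right) = -45 + 22 \cdot 68 = -45 + 1496 = 1451$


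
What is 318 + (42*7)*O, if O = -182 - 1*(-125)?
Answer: -16440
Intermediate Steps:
O = -57 (O = -182 + 125 = -57)
318 + (42*7)*O = 318 + (42*7)*(-57) = 318 + 294*(-57) = 318 - 16758 = -16440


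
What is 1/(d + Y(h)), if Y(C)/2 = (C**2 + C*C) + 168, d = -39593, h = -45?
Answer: -1/31157 ≈ -3.2096e-5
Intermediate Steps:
Y(C) = 336 + 4*C**2 (Y(C) = 2*((C**2 + C*C) + 168) = 2*((C**2 + C**2) + 168) = 2*(2*C**2 + 168) = 2*(168 + 2*C**2) = 336 + 4*C**2)
1/(d + Y(h)) = 1/(-39593 + (336 + 4*(-45)**2)) = 1/(-39593 + (336 + 4*2025)) = 1/(-39593 + (336 + 8100)) = 1/(-39593 + 8436) = 1/(-31157) = -1/31157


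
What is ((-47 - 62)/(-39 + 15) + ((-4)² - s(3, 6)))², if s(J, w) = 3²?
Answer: 76729/576 ≈ 133.21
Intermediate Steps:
s(J, w) = 9
((-47 - 62)/(-39 + 15) + ((-4)² - s(3, 6)))² = ((-47 - 62)/(-39 + 15) + ((-4)² - 1*9))² = (-109/(-24) + (16 - 9))² = (-109*(-1/24) + 7)² = (109/24 + 7)² = (277/24)² = 76729/576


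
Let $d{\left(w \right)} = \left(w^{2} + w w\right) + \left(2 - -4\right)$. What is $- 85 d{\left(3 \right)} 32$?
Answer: $-65280$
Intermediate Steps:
$d{\left(w \right)} = 6 + 2 w^{2}$ ($d{\left(w \right)} = \left(w^{2} + w^{2}\right) + \left(2 + 4\right) = 2 w^{2} + 6 = 6 + 2 w^{2}$)
$- 85 d{\left(3 \right)} 32 = - 85 \left(6 + 2 \cdot 3^{2}\right) 32 = - 85 \left(6 + 2 \cdot 9\right) 32 = - 85 \left(6 + 18\right) 32 = \left(-85\right) 24 \cdot 32 = \left(-2040\right) 32 = -65280$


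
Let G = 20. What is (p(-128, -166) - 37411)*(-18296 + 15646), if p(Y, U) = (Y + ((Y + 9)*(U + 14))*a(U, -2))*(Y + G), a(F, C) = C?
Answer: -10291065650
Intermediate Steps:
p(Y, U) = (20 + Y)*(Y - 2*(9 + Y)*(14 + U)) (p(Y, U) = (Y + ((Y + 9)*(U + 14))*(-2))*(Y + 20) = (Y + ((9 + Y)*(14 + U))*(-2))*(20 + Y) = (Y - 2*(9 + Y)*(14 + U))*(20 + Y) = (20 + Y)*(Y - 2*(9 + Y)*(14 + U)))
(p(-128, -166) - 37411)*(-18296 + 15646) = ((-5040 - 792*(-128) - 360*(-166) - 27*(-128)² - 58*(-166)*(-128) - 2*(-166)*(-128)²) - 37411)*(-18296 + 15646) = ((-5040 + 101376 + 59760 - 27*16384 - 1232384 - 2*(-166)*16384) - 37411)*(-2650) = ((-5040 + 101376 + 59760 - 442368 - 1232384 + 5439488) - 37411)*(-2650) = (3920832 - 37411)*(-2650) = 3883421*(-2650) = -10291065650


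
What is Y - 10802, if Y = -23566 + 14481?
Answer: -19887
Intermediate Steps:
Y = -9085
Y - 10802 = -9085 - 10802 = -19887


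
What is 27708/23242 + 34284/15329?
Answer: 610782330/178138309 ≈ 3.4287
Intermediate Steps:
27708/23242 + 34284/15329 = 27708*(1/23242) + 34284*(1/15329) = 13854/11621 + 34284/15329 = 610782330/178138309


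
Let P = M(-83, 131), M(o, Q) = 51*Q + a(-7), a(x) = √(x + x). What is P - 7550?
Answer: -869 + I*√14 ≈ -869.0 + 3.7417*I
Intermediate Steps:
a(x) = √2*√x (a(x) = √(2*x) = √2*√x)
M(o, Q) = 51*Q + I*√14 (M(o, Q) = 51*Q + √2*√(-7) = 51*Q + √2*(I*√7) = 51*Q + I*√14)
P = 6681 + I*√14 (P = 51*131 + I*√14 = 6681 + I*√14 ≈ 6681.0 + 3.7417*I)
P - 7550 = (6681 + I*√14) - 7550 = -869 + I*√14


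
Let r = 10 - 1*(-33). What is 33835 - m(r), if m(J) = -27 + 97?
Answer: 33765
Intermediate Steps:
r = 43 (r = 10 + 33 = 43)
m(J) = 70
33835 - m(r) = 33835 - 1*70 = 33835 - 70 = 33765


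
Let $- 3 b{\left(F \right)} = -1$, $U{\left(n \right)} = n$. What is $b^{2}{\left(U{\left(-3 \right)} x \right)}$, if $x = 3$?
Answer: $\frac{1}{9} \approx 0.11111$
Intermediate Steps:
$b{\left(F \right)} = \frac{1}{3}$ ($b{\left(F \right)} = \left(- \frac{1}{3}\right) \left(-1\right) = \frac{1}{3}$)
$b^{2}{\left(U{\left(-3 \right)} x \right)} = \left(\frac{1}{3}\right)^{2} = \frac{1}{9}$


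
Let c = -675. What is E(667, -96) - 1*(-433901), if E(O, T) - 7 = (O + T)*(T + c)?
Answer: -6333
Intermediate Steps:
E(O, T) = 7 + (-675 + T)*(O + T) (E(O, T) = 7 + (O + T)*(T - 675) = 7 + (O + T)*(-675 + T) = 7 + (-675 + T)*(O + T))
E(667, -96) - 1*(-433901) = (7 + (-96)² - 675*667 - 675*(-96) + 667*(-96)) - 1*(-433901) = (7 + 9216 - 450225 + 64800 - 64032) + 433901 = -440234 + 433901 = -6333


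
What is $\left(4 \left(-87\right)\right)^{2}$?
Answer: $121104$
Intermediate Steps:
$\left(4 \left(-87\right)\right)^{2} = \left(-348\right)^{2} = 121104$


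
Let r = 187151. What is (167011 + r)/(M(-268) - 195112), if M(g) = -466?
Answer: -177081/97789 ≈ -1.8108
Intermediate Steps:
(167011 + r)/(M(-268) - 195112) = (167011 + 187151)/(-466 - 195112) = 354162/(-195578) = 354162*(-1/195578) = -177081/97789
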